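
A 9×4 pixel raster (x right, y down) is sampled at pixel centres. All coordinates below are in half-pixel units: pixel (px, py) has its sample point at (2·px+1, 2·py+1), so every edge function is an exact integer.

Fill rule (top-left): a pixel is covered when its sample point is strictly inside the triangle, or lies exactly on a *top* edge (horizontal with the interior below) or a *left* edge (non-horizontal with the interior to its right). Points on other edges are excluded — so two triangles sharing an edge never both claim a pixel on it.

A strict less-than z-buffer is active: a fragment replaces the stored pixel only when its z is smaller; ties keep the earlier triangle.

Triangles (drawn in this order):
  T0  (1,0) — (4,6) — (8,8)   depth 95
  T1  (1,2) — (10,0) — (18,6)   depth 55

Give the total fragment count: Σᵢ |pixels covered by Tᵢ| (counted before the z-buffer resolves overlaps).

T0:
  2·area = 18  (B↔C swapped to make it positive)
  edge (1, 0)→(8, 8): d=(7,8) right/bottom  bias=-1
  edge (8, 8)→(4, 6): d=(-4,-2) top-left  bias=+0
  edge (4, 6)→(1, 0): d=(-3,-6) top-left  bias=+0
    (1,1)@(3, 3): e=[5,10,3] → X
    (2,1)@(5, 3): e=[-11,14,15] → .
    (1,2)@(3, 5): e=[19,2,-3] → .
    (2,2)@(5, 5): e=[3,6,9] → X
    (3,2)@(7, 5): e=[-13,10,21] → .
    (2,3)@(5, 7): e=[17,-2,3] → .
    (3,3)@(7, 7): e=[1,2,15] → X
    (4,3)@(9, 7): e=[-15,6,27] → .
  covered (3 px):
    . . . . . . . . .
    . X . . . . . . .
    . . X . . . . . .
    . . . X . . . . .
T1:
  2·area = 70
  edge (1, 2)→(10, 0): d=(9,-2) top-left  bias=+0
  edge (10, 0)→(18, 6): d=(8,6) right/bottom  bias=-1
  edge (18, 6)→(1, 2): d=(-17,-4) top-left  bias=+0
    (3,0)@(7, 1): e=[3,26,41] → X
    (4,0)@(9, 1): e=[7,14,49] → X
    (5,0)@(11, 1): e=[11,2,57] → X
    (6,0)@(13, 1): e=[15,-10,65] → .
    (3,1)@(7, 3): e=[21,42,7] → X
    (6,1)@(13, 3): e=[33,6,31] → X
    (7,1)@(15, 3): e=[37,-6,39] → .
    (3,2)@(7, 5): e=[39,58,-27] → .
    (4,2)@(9, 5): e=[43,46,-19] → .
    (5,2)@(11, 5): e=[47,34,-11] → .
    (6,2)@(13, 5): e=[51,22,-3] → .
    (7,2)@(15, 5): e=[55,10,5] → X
  covered (8 px):
    . . . X X X . . .
    . . . X X X X . .
    . . . . . . . X .
    . . . . . . . . .

Final: 11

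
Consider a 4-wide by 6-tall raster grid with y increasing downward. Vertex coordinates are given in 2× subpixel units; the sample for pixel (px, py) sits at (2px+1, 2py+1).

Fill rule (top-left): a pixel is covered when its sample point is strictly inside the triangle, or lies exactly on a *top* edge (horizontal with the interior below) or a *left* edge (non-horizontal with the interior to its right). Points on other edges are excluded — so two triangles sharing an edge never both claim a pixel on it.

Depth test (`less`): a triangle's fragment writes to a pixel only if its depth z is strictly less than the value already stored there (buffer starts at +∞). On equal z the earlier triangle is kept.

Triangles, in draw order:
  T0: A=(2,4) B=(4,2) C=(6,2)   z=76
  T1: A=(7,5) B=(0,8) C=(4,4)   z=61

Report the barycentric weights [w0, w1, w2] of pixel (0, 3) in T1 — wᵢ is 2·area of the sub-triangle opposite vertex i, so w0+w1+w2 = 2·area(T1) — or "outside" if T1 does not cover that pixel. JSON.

T0:
  2·area = 4
  edge (2, 4)→(4, 2): d=(2,-2) top-left  bias=+0
  edge (4, 2)→(6, 2): d=(2,0) top-left  bias=+0
  edge (6, 2)→(2, 4): d=(-4,2) right/bottom  bias=-1
    (2,0)@(5, 1): e=[0,-2,6] → ·  [on edge]
    (1,1)@(3, 3): e=[0,2,2] → █  [on edge]
    (2,1)@(5, 3): e=[4,2,-2] → ·
    (0,2)@(1, 5): e=[0,6,-2] → ·  [on edge]
    (1,2)@(3, 5): e=[4,6,-6] → ·
  covered (1 px):
    · · · ·
    · █ · ·
    · · · ·
    · · · ·
    · · · ·
    · · · ·
T1:
  2·area = 16
  edge (7, 5)→(0, 8): d=(-7,3) right/bottom  bias=-1
  edge (0, 8)→(4, 4): d=(4,-4) top-left  bias=+0
  edge (4, 4)→(7, 5): d=(3,1) right/bottom  bias=-1
    (3,0)@(7, 1): e=[28,0,-12] → ·  [on edge]
    (0,1)@(1, 3): e=[32,-16,0] → ·  [on edge]
    (2,1)@(5, 3): e=[20,0,-4] → ·  [on edge]
    (1,2)@(3, 5): e=[12,0,4] → █  [on edge]
    (2,2)@(5, 5): e=[6,8,2] → █
    (3,2)@(7, 5): e=[0,16,0] → ·  [on edge]
    (0,3)@(1, 7): e=[4,0,12] → █  [on edge]
    (1,3)@(3, 7): e=[-2,8,10] → ·
    (2,3)@(5, 7): e=[-8,16,8] → ·
    (0,4)@(1, 9): e=[-10,8,18] → ·
  covered (3 px):
    · · · ·
    · · · ·
    · █ █ ·
    █ · · ·
    · · · ·
    · · · ·

Answer: [0,12,4]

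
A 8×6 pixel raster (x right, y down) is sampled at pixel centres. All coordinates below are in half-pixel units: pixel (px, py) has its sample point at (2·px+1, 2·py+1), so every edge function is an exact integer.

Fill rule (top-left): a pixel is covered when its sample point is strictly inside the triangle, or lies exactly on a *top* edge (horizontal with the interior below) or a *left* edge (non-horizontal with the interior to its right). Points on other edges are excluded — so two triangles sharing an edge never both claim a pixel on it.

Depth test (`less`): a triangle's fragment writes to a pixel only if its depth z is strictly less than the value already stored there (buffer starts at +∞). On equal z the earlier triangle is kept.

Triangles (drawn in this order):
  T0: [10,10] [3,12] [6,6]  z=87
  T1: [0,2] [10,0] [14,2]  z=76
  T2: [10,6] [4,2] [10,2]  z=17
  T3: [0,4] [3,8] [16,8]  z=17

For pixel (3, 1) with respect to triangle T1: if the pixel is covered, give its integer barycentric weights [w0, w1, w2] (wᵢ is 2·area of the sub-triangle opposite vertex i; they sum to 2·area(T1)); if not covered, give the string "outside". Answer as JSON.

T0:
  2·area = 36
  edge (10, 10)→(3, 12): d=(-7,2) right/bottom  bias=-1
  edge (3, 12)→(6, 6): d=(3,-6) top-left  bias=+0
  edge (6, 6)→(10, 10): d=(4,4) right/bottom  bias=-1
    (0,0)@(1, 1): e=[81,-45,0] → .  [on edge]
    (1,1)@(3, 3): e=[63,-27,0] → .  [on edge]
    (2,2)@(5, 5): e=[45,-9,0] → .  [on edge]
    (3,3)@(7, 7): e=[27,9,0] → .  [on edge]
    (2,4)@(5, 9): e=[17,3,16] → X
    (3,4)@(7, 9): e=[13,15,8] → X
    (4,4)@(9, 9): e=[9,27,0] → .  [on edge]
    (2,5)@(5, 11): e=[3,9,24] → X
    (3,5)@(7, 11): e=[-1,21,16] → .
    (5,5)@(11, 11): e=[-9,45,0] → .  [on edge]
  covered (3 px):
    . . . . . . . .
    . . . . . . . .
    . . . . . . . .
    . . . . . . . .
    . . X X . . . .
    . . X . . . . .
T1:
  2·area = 28
  edge (0, 2)→(10, 0): d=(10,-2) top-left  bias=+0
  edge (10, 0)→(14, 2): d=(4,2) right/bottom  bias=-1
  edge (14, 2)→(0, 2): d=(-14,0) right/bottom  bias=-1
    (2,0)@(5, 1): e=[0,14,14] → X  [on edge]
    (3,0)@(7, 1): e=[4,10,14] → X
    (4,0)@(9, 1): e=[8,6,14] → X
    (5,0)@(11, 1): e=[12,2,14] → X
    (6,0)@(13, 1): e=[16,-2,14] → .
    (2,1)@(5, 3): e=[20,22,-14] → .
    (3,1)@(7, 3): e=[24,18,-14] → .
    (4,1)@(9, 3): e=[28,14,-14] → .
    (5,1)@(11, 3): e=[32,10,-14] → .
  covered (4 px):
    . . X X X X . .
    . . . . . . . .
    . . . . . . . .
    . . . . . . . .
    . . . . . . . .
    . . . . . . . .
T2:
  2·area = 24
  edge (10, 6)→(4, 2): d=(-6,-4) top-left  bias=+0
  edge (4, 2)→(10, 2): d=(6,0) top-left  bias=+0
  edge (10, 2)→(10, 6): d=(0,4) right/bottom  bias=-1
    (3,1)@(7, 3): e=[6,6,12] → X
    (4,1)@(9, 3): e=[14,6,4] → X
    (5,1)@(11, 3): e=[22,6,-4] → .
    (3,2)@(7, 5): e=[-6,18,12] → .
    (4,2)@(9, 5): e=[2,18,4] → X
    (5,2)@(11, 5): e=[10,18,-4] → .
    (4,3)@(9, 7): e=[-10,30,4] → .
  covered (3 px):
    . . . . . . . .
    . . . X X . . .
    . . . . X . . .
    . . . . . . . .
    . . . . . . . .
    . . . . . . . .
T3:
  2·area = 52  (B↔C swapped to make it positive)
  edge (0, 4)→(16, 8): d=(16,4) right/bottom  bias=-1
  edge (16, 8)→(3, 8): d=(-13,0) right/bottom  bias=-1
  edge (3, 8)→(0, 4): d=(-3,-4) top-left  bias=+0
    (0,2)@(1, 5): e=[12,39,1] → X
    (1,2)@(3, 5): e=[4,39,9] → X
    (2,2)@(5, 5): e=[-4,39,17] → .
    (0,3)@(1, 7): e=[44,13,-5] → .
    (1,3)@(3, 7): e=[36,13,3] → X
    (2,3)@(5, 7): e=[28,13,11] → X
    (3,3)@(7, 7): e=[20,13,19] → X
    (4,3)@(9, 7): e=[12,13,27] → X
    (5,3)@(11, 7): e=[4,13,35] → X
    (6,3)@(13, 7): e=[-4,13,43] → .
    (1,4)@(3, 9): e=[68,-13,-3] → .
    (2,4)@(5, 9): e=[60,-13,5] → .
  covered (7 px):
    . . . . . . . .
    . . . . . . . .
    X X . . . . . .
    . X X X X X . .
    . . . . . . . .
    . . . . . . . .

Answer: "outside"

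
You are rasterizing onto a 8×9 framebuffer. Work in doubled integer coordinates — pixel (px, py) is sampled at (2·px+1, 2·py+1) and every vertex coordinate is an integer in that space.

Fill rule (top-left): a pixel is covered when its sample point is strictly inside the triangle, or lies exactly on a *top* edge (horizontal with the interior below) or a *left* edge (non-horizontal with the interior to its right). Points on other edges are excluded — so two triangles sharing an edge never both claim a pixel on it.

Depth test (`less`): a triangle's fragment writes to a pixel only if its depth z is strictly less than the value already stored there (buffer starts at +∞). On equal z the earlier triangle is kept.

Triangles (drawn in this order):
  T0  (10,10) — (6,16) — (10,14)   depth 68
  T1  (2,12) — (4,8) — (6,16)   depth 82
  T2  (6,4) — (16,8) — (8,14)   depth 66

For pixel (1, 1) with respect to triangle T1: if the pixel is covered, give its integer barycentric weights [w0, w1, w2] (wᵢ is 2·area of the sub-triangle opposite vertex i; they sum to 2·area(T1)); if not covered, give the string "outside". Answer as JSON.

T0:
  2·area = 16  (B↔C swapped to make it positive)
  edge (10, 10)→(10, 14): d=(0,4) right/bottom  bias=-1
  edge (10, 14)→(6, 16): d=(-4,2) right/bottom  bias=-1
  edge (6, 16)→(10, 10): d=(4,-6) top-left  bias=+0
    (4,6)@(9, 13): e=[4,6,6] → X
    (5,6)@(11, 13): e=[-4,2,18] → .
    (3,7)@(7, 15): e=[12,2,2] → X
    (4,7)@(9, 15): e=[4,-2,14] → .
    (3,8)@(7, 17): e=[12,-6,10] → .
  covered (2 px):
    . . . . . . . .
    . . . . . . . .
    . . . . . . . .
    . . . . . . . .
    . . . . . . . .
    . . . . . . . .
    . . . . X . . .
    . . . X . . . .
    . . . . . . . .
T1:
  2·area = 24
  edge (2, 12)→(4, 8): d=(2,-4) top-left  bias=+0
  edge (4, 8)→(6, 16): d=(2,8) right/bottom  bias=-1
  edge (6, 16)→(2, 12): d=(-4,-4) top-left  bias=+0
    (0,5)@(1, 11): e=[-6,30,0] → .  [on edge]
    (1,5)@(3, 11): e=[2,14,8] → X
    (2,5)@(5, 11): e=[10,-2,16] → .
    (1,6)@(3, 13): e=[6,18,0] → X  [on edge]
    (2,6)@(5, 13): e=[14,2,8] → X
    (3,6)@(7, 13): e=[22,-14,16] → .
    (1,7)@(3, 15): e=[10,22,-8] → .
    (2,7)@(5, 15): e=[18,6,0] → X  [on edge]
    (3,7)@(7, 15): e=[26,-10,8] → .
    (2,8)@(5, 17): e=[22,10,-8] → .
    (3,8)@(7, 17): e=[30,-6,0] → .  [on edge]
  covered (4 px):
    . . . . . . . .
    . . . . . . . .
    . . . . . . . .
    . . . . . . . .
    . . . . . . . .
    . X . . . . . .
    . X X . . . . .
    . . X . . . . .
    . . . . . . . .
T2:
  2·area = 92
  edge (6, 4)→(16, 8): d=(10,4) right/bottom  bias=-1
  edge (16, 8)→(8, 14): d=(-8,6) right/bottom  bias=-1
  edge (8, 14)→(6, 4): d=(-2,-10) top-left  bias=+0
    (3,2)@(7, 5): e=[6,78,8] → X
    (4,2)@(9, 5): e=[-2,66,28] → .
    (3,3)@(7, 7): e=[26,62,4] → X
    (4,3)@(9, 7): e=[18,50,24] → X
    (5,3)@(11, 7): e=[10,38,44] → X
    (6,3)@(13, 7): e=[2,26,64] → X
    (7,3)@(15, 7): e=[-6,14,84] → .
    (3,4)@(7, 9): e=[46,46,0] → X  [on edge]
    (7,4)@(15, 9): e=[14,-2,80] → .
    (3,5)@(7, 11): e=[66,30,-4] → .
    (4,5)@(9, 11): e=[58,18,16] → X
    (6,5)@(13, 11): e=[42,-6,56] → .
  covered (12 px):
    . . . . . . . .
    . . . . . . . .
    . . . X . . . .
    . . . X X X X .
    . . . X X X X .
    . . . . X X . .
    . . . . X . . .
    . . . . . . . .
    . . . . . . . .

Answer: "outside"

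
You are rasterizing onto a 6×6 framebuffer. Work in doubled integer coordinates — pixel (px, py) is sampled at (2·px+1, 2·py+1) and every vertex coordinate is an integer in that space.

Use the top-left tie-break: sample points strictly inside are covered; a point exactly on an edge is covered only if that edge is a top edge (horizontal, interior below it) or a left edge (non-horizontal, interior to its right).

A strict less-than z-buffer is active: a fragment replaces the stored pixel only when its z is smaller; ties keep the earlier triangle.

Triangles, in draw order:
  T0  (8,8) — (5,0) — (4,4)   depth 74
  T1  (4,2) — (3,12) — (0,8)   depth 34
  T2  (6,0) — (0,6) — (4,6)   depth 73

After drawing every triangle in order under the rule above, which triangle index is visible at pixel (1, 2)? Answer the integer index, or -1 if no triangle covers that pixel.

T0:
  2·area = 20  (B↔C swapped to make it positive)
  edge (8, 8)→(4, 4): d=(-4,-4) top-left  bias=+0
  edge (4, 4)→(5, 0): d=(1,-4) top-left  bias=+0
  edge (5, 0)→(8, 8): d=(3,8) right/bottom  bias=-1
    (0,0)@(1, 1): e=[0,-15,35] → ·  [on edge]
    (2,0)@(5, 1): e=[16,1,3] → █
    (3,0)@(7, 1): e=[24,9,-13] → ·
    (1,1)@(3, 3): e=[0,-5,25] → ·  [on edge]
    (2,1)@(5, 3): e=[8,3,9] → █
    (3,1)@(7, 3): e=[16,11,-7] → ·
    (2,2)@(5, 5): e=[0,5,15] → █  [on edge]
    (3,2)@(7, 5): e=[8,13,-1] → ·
    (2,3)@(5, 7): e=[-8,7,21] → ·
    (3,3)@(7, 7): e=[0,15,5] → █  [on edge]
    (4,3)@(9, 7): e=[8,23,-11] → ·
    (3,4)@(7, 9): e=[-8,17,11] → ·
    (4,4)@(9, 9): e=[0,25,-5] → ·  [on edge]
    (5,5)@(11, 11): e=[0,35,-15] → ·  [on edge]
  covered (4 px):
    · · █ · · ·
    · · █ · · ·
    · · █ · · ·
    · · · █ · ·
    · · · · · ·
    · · · · · ·
T1:
  2·area = 34
  edge (4, 2)→(3, 12): d=(-1,10) right/bottom  bias=-1
  edge (3, 12)→(0, 8): d=(-3,-4) top-left  bias=+0
  edge (0, 8)→(4, 2): d=(4,-6) top-left  bias=+0
    (1,2)@(3, 5): e=[7,21,6] → █
    (2,2)@(5, 5): e=[-13,29,18] → ·
    (0,3)@(1, 7): e=[25,7,2] → █
    (2,3)@(5, 7): e=[-15,23,26] → ·
    (0,4)@(1, 9): e=[23,1,10] → █
    (2,4)@(5, 9): e=[-17,17,34] → ·
    (0,5)@(1, 11): e=[21,-5,18] → ·
    (1,5)@(3, 11): e=[1,3,30] → █
    (2,5)@(5, 11): e=[-19,11,42] → ·
  covered (6 px):
    · · · · · ·
    · · · · · ·
    · █ · · · ·
    █ █ · · · ·
    █ █ · · · ·
    · █ · · · ·
T2:
  2·area = 24  (B↔C swapped to make it positive)
  edge (6, 0)→(4, 6): d=(-2,6) right/bottom  bias=-1
  edge (4, 6)→(0, 6): d=(-4,0) right/bottom  bias=-1
  edge (0, 6)→(6, 0): d=(6,-6) top-left  bias=+0
    (2,0)@(5, 1): e=[4,20,0] → █  [on edge]
    (3,0)@(7, 1): e=[-8,20,12] → ·
    (1,1)@(3, 3): e=[12,12,0] → █  [on edge]
    (2,1)@(5, 3): e=[0,12,12] → ·  [on edge]
    (0,2)@(1, 5): e=[20,4,0] → █  [on edge]
    (2,2)@(5, 5): e=[-4,4,24] → ·
    (0,3)@(1, 7): e=[16,-4,12] → ·
    (1,3)@(3, 7): e=[4,-4,24] → ·
    (1,4)@(3, 9): e=[0,-12,36] → ·  [on edge]
  covered (4 px):
    · · █ · · ·
    · █ · · · ·
    █ █ · · · ·
    · · · · · ·
    · · · · · ·
    · · · · · ·

Z-buffer (winner per pixel, '.' = empty):
  . . 2 . . .
  . 2 0 . . .
  2 1 0 . . .
  1 1 . 0 . .
  1 1 . . . .
  . 1 . . . .

Final: 1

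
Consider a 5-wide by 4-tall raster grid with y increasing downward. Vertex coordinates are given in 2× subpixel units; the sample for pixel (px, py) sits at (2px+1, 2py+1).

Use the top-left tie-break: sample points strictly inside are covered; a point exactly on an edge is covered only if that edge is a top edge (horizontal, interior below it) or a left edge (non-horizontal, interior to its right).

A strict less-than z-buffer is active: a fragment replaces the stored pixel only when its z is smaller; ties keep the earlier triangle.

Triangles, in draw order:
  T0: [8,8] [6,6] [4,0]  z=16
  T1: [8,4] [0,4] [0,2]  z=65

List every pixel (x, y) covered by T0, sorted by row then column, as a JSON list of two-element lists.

T0:
  2·area = 8
  edge (8, 8)→(6, 6): d=(-2,-2) top-left  bias=+0
  edge (6, 6)→(4, 0): d=(-2,-6) top-left  bias=+0
  edge (4, 0)→(8, 8): d=(4,8) right/bottom  bias=-1
    (0,0)@(1, 1): e=[0,-20,28] → .  [on edge]
    (1,1)@(3, 3): e=[0,-12,20] → .  [on edge]
    (2,1)@(5, 3): e=[4,0,4] → X  [on edge]
    (3,1)@(7, 3): e=[8,12,-12] → .
    (2,2)@(5, 5): e=[0,-4,12] → .  [on edge]
    (3,3)@(7, 7): e=[0,4,4] → X  [on edge]
    (4,3)@(9, 7): e=[4,16,-12] → .
  covered (2 px):
    . . . . .
    . . X . .
    . . . . .
    . . . X .
T1:
  2·area = 16
  edge (8, 4)→(0, 4): d=(-8,0) right/bottom  bias=-1
  edge (0, 4)→(0, 2): d=(0,-2) top-left  bias=+0
  edge (0, 2)→(8, 4): d=(8,2) right/bottom  bias=-1
    (0,1)@(1, 3): e=[8,2,6] → X
    (1,1)@(3, 3): e=[8,6,2] → X
    (2,1)@(5, 3): e=[8,10,-2] → .
    (0,2)@(1, 5): e=[-8,2,22] → .
    (1,2)@(3, 5): e=[-8,6,18] → .
  covered (2 px):
    . . . . .
    X X . . .
    . . . . .
    . . . . .

Final: [[2,1],[3,3]]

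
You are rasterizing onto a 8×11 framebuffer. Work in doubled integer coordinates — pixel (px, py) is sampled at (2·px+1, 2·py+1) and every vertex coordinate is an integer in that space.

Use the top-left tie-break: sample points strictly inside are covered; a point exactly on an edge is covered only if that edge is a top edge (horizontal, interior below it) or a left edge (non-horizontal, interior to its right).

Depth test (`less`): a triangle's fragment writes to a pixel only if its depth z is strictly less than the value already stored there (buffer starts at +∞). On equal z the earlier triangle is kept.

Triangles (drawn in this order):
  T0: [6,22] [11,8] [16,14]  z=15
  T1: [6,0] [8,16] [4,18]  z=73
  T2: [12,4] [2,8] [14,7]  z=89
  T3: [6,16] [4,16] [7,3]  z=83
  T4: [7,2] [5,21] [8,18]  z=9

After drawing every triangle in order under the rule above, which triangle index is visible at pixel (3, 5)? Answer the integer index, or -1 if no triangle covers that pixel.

T0:
  2·area = 100
  edge (6, 22)→(11, 8): d=(5,-14) top-left  bias=+0
  edge (11, 8)→(16, 14): d=(5,6) right/bottom  bias=-1
  edge (16, 14)→(6, 22): d=(-10,8) right/bottom  bias=-1
    (5,4)@(11, 9): e=[5,5,90] → X
    (6,4)@(13, 9): e=[33,-7,74] → .
    (5,5)@(11, 11): e=[15,15,70] → X
    (6,5)@(13, 11): e=[43,3,54] → X
    (7,5)@(15, 11): e=[71,-9,38] → .
    (5,6)@(11, 13): e=[25,25,50] → X
    (7,6)@(15, 13): e=[81,1,18] → X
    (4,7)@(9, 15): e=[7,47,46] → X
    (7,7)@(15, 15): e=[91,11,-2] → .
    (4,8)@(9, 17): e=[17,57,26] → X
    (6,8)@(13, 17): e=[73,33,-6] → .
    (4,9)@(9, 19): e=[27,67,6] → X
  covered (13 px):
    . . . . . . . .
    . . . . . . . .
    . . . . . . . .
    . . . . . . . .
    . . . . . X . .
    . . . . . X X .
    . . . . . X X X
    . . . . X X X .
    . . . . X X . .
    . . . . X . . .
    . . . X . . . .
T1:
  2·area = 68
  edge (6, 0)→(8, 16): d=(2,16) right/bottom  bias=-1
  edge (8, 16)→(4, 18): d=(-4,2) right/bottom  bias=-1
  edge (4, 18)→(6, 0): d=(2,-18) top-left  bias=+0
    (2,4)@(5, 9): e=[34,34,0] → X  [on edge]
    (3,4)@(7, 9): e=[2,30,36] → X
    (4,4)@(9, 9): e=[-30,26,72] → .
    (2,5)@(5, 11): e=[38,26,4] → X
    (4,5)@(9, 11): e=[-26,18,76] → .
    (2,6)@(5, 13): e=[42,18,8] → X
    (4,6)@(9, 13): e=[-22,10,80] → .
    (2,7)@(5, 15): e=[46,10,12] → X
    (4,7)@(9, 15): e=[-18,2,84] → .
    (2,8)@(5, 17): e=[50,2,16] → X
    (3,8)@(7, 17): e=[18,-2,52] → .
    (2,9)@(5, 19): e=[54,-6,20] → .
  covered (9 px):
    . . . . . . . .
    . . . . . . . .
    . . . . . . . .
    . . . . . . . .
    . . X X . . . .
    . . X X . . . .
    . . X X . . . .
    . . X X . . . .
    . . X . . . . .
    . . . . . . . .
    . . . . . . . .
T2:
  2·area = 38  (B↔C swapped to make it positive)
  edge (12, 4)→(14, 7): d=(2,3) right/bottom  bias=-1
  edge (14, 7)→(2, 8): d=(-12,1) right/bottom  bias=-1
  edge (2, 8)→(12, 4): d=(10,-4) top-left  bias=+0
    (5,2)@(11, 5): e=[5,27,6] → X
    (6,2)@(13, 5): e=[-1,25,14] → .
    (2,3)@(5, 7): e=[27,9,2] → X
    (3,3)@(7, 7): e=[21,7,10] → X
    (4,3)@(9, 7): e=[15,5,18] → X
    (6,3)@(13, 7): e=[3,1,34] → X
    (7,3)@(15, 7): e=[-3,-1,42] → .
    (2,4)@(5, 9): e=[31,-15,22] → .
    (3,4)@(7, 9): e=[25,-17,30] → .
    (4,4)@(9, 9): e=[19,-19,38] → .
    (5,4)@(11, 9): e=[13,-21,46] → .
    (6,4)@(13, 9): e=[7,-23,54] → .
  covered (6 px):
    . . . . . . . .
    . . . . . . . .
    . . . . . X . .
    . . X X X X X .
    . . . . . . . .
    . . . . . . . .
    . . . . . . . .
    . . . . . . . .
    . . . . . . . .
    . . . . . . . .
    . . . . . . . .
T3:
  2·area = 26
  edge (6, 16)→(4, 16): d=(-2,0) right/bottom  bias=-1
  edge (4, 16)→(7, 3): d=(3,-13) top-left  bias=+0
  edge (7, 3)→(6, 16): d=(-1,13) right/bottom  bias=-1
    (3,1)@(7, 3): e=[26,0,0] → .  [on edge]
    (2,6)@(5, 13): e=[6,4,16] → X
    (3,6)@(7, 13): e=[6,30,-10] → .
    (2,7)@(5, 15): e=[2,10,14] → X
    (3,7)@(7, 15): e=[2,36,-12] → .
    (2,8)@(5, 17): e=[-2,16,12] → .
  covered (2 px):
    . . . . . . . .
    . . . . . . . .
    . . . . . . . .
    . . . . . . . .
    . . . . . . . .
    . . . . . . . .
    . . X . . . . .
    . . X . . . . .
    . . . . . . . .
    . . . . . . . .
    . . . . . . . .
T4:
  2·area = 51  (B↔C swapped to make it positive)
  edge (7, 2)→(8, 18): d=(1,16) right/bottom  bias=-1
  edge (8, 18)→(5, 21): d=(-3,3) right/bottom  bias=-1
  edge (5, 21)→(7, 2): d=(2,-19) top-left  bias=+0
    (3,1)@(7, 3): e=[1,48,2] → X
    (4,1)@(9, 3): e=[-31,42,40] → .
    (3,2)@(7, 5): e=[3,42,6] → X
    (4,2)@(9, 5): e=[-29,36,44] → .
    (3,3)@(7, 7): e=[5,36,10] → X
    (4,3)@(9, 7): e=[-27,30,48] → .
    (3,4)@(7, 9): e=[7,30,14] → X
    (4,4)@(9, 9): e=[-25,24,52] → .
    (3,5)@(7, 11): e=[9,24,18] → X
    (4,5)@(9, 11): e=[-23,18,56] → .
    (7,5)@(15, 11): e=[-119,0,170] → .  [on edge]
    (3,6)@(7, 13): e=[11,18,22] → X
    (6,6)@(13, 13): e=[-85,0,136] → .  [on edge]
    (5,7)@(11, 15): e=[-51,0,102] → .  [on edge]
    (4,8)@(9, 17): e=[-17,0,68] → .  [on edge]
    (3,9)@(7, 19): e=[17,0,34] → .  [on edge]
    (2,10)@(5, 21): e=[51,0,0] → .  [on edge]
  covered (8 px):
    . . . . . . . .
    . . . X . . . .
    . . . X . . . .
    . . . X . . . .
    . . . X . . . .
    . . . X . . . .
    . . . X . . . .
    . . . X . . . .
    . . . X . . . .
    . . . . . . . .
    . . . . . . . .

Z-buffer (winner per pixel, '.' = empty):
  . . . . . . . .
  . . . 4 . . . .
  . . . 4 . 2 . .
  . . 2 4 2 2 2 .
  . . 1 4 . 0 . .
  . . 1 4 . 0 0 .
  . . 1 4 . 0 0 0
  . . 1 4 0 0 0 .
  . . 1 4 0 0 . .
  . . . . 0 . . .
  . . . 0 . . . .

Final: 4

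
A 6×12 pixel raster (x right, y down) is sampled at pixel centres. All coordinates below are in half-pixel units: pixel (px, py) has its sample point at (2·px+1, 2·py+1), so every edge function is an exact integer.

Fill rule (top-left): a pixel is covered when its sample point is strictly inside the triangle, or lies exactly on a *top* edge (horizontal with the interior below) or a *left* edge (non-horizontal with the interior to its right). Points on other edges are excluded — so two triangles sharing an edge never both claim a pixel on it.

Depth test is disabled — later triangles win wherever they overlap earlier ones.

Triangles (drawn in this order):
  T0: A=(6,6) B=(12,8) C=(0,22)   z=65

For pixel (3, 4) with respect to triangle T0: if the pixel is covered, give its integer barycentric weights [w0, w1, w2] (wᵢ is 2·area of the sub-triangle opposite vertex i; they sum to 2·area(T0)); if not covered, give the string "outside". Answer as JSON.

T0:
  2·area = 108
  edge (6, 6)→(12, 8): d=(6,2) right/bottom  bias=-1
  edge (12, 8)→(0, 22): d=(-12,14) right/bottom  bias=-1
  edge (0, 22)→(6, 6): d=(6,-16) top-left  bias=+0
    (1,2)@(3, 5): e=[0,162,-54] → ·  [on edge]
    (3,3)@(7, 7): e=[4,82,22] → █
    (4,3)@(9, 7): e=[0,54,54] → ·  [on edge]
    (2,4)@(5, 9): e=[20,86,2] → █
    (4,4)@(9, 9): e=[12,30,66] → █
    (5,4)@(11, 9): e=[8,2,98] → █
    (2,5)@(5, 11): e=[32,62,14] → █
    (5,5)@(11, 11): e=[20,-22,110] → ·
    (2,6)@(5, 13): e=[44,38,26] → █
    (4,6)@(9, 13): e=[36,-18,90] → ·
    (1,7)@(3, 15): e=[60,42,6] → █
    (3,7)@(7, 15): e=[52,-14,70] → ·
  covered (13 px):
    · · · · · ·
    · · · · · ·
    · · · · · ·
    · · · █ · ·
    · · █ █ █ █
    · · █ █ █ ·
    · · █ █ · ·
    · █ █ · · ·
    · █ · · · ·
    · · · · · ·
    · · · · · ·
    · · · · · ·

Result: [58,34,16]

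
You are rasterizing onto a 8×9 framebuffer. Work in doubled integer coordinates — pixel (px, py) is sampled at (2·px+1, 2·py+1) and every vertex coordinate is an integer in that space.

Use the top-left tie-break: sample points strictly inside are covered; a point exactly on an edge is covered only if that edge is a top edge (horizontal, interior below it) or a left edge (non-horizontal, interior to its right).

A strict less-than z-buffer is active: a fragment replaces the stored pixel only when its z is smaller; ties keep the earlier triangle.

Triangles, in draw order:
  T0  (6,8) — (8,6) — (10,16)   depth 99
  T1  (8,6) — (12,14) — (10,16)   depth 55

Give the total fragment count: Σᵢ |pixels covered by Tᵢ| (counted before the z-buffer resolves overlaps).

T0:
  2·area = 24
  edge (6, 8)→(8, 6): d=(2,-2) top-left  bias=+0
  edge (8, 6)→(10, 16): d=(2,10) right/bottom  bias=-1
  edge (10, 16)→(6, 8): d=(-4,-8) top-left  bias=+0
    (3,0)@(7, 1): e=[-12,0,36] → .  [on edge]
    (6,0)@(13, 1): e=[0,-60,84] → .  [on edge]
    (5,1)@(11, 3): e=[0,-36,60] → .  [on edge]
    (4,2)@(9, 5): e=[0,-12,36] → .  [on edge]
    (3,3)@(7, 7): e=[0,12,12] → X  [on edge]
    (4,3)@(9, 7): e=[4,-8,28] → .
    (2,4)@(5, 9): e=[0,36,-12] → .  [on edge]
    (3,4)@(7, 9): e=[4,16,4] → X
    (4,4)@(9, 9): e=[8,-4,20] → .
    (1,5)@(3, 11): e=[0,60,-36] → .  [on edge]
    (3,5)@(7, 11): e=[8,20,-4] → .
    (4,5)@(9, 11): e=[12,0,12] → .  [on edge]
    (0,6)@(1, 13): e=[0,84,-60] → .  [on edge]
  covered (3 px):
    . . . . . . . .
    . . . . . . . .
    . . . . . . . .
    . . . X . . . .
    . . . X . . . .
    . . . . . . . .
    . . . . X . . .
    . . . . . . . .
    . . . . . . . .
T1:
  2·area = 24
  edge (8, 6)→(12, 14): d=(4,8) right/bottom  bias=-1
  edge (12, 14)→(10, 16): d=(-2,2) right/bottom  bias=-1
  edge (10, 16)→(8, 6): d=(-2,-10) top-left  bias=+0
    (3,0)@(7, 1): e=[-12,36,0] → .  [on edge]
    (4,4)@(9, 9): e=[4,16,4] → X
    (5,4)@(11, 9): e=[-12,12,24] → .
    (4,5)@(9, 11): e=[12,12,0] → X  [on edge]
    (5,5)@(11, 11): e=[-4,8,20] → .
    (7,5)@(15, 11): e=[-36,0,60] → .  [on edge]
    (4,6)@(9, 13): e=[20,8,-4] → .
    (5,6)@(11, 13): e=[4,4,16] → X
    (6,6)@(13, 13): e=[-12,0,36] → .  [on edge]
    (5,7)@(11, 15): e=[12,0,12] → .  [on edge]
    (4,8)@(9, 17): e=[36,0,-12] → .  [on edge]
  covered (3 px):
    . . . . . . . .
    . . . . . . . .
    . . . . . . . .
    . . . . . . . .
    . . . . X . . .
    . . . . X . . .
    . . . . . X . .
    . . . . . . . .
    . . . . . . . .

Final: 6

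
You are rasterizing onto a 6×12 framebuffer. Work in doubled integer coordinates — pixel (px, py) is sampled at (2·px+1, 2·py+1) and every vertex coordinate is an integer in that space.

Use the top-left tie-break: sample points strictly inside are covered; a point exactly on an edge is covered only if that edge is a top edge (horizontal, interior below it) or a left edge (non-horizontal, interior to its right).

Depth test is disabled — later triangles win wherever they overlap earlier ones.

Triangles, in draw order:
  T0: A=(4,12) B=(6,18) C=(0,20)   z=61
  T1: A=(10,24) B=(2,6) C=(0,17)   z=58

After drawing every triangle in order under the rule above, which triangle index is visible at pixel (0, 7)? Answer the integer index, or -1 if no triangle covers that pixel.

T0:
  2·area = 40
  edge (4, 12)→(6, 18): d=(2,6) right/bottom  bias=-1
  edge (6, 18)→(0, 20): d=(-6,2) right/bottom  bias=-1
  edge (0, 20)→(4, 12): d=(4,-8) top-left  bias=+0
    (0,1)@(1, 3): e=[0,100,-60] → ·  [on edge]
    (1,4)@(3, 9): e=[0,60,-20] → ·  [on edge]
    (1,7)@(3, 15): e=[12,24,4] → #
    (2,7)@(5, 15): e=[0,20,20] → ·  [on edge]
    (1,8)@(3, 17): e=[16,12,12] → #
    (2,8)@(5, 17): e=[4,8,28] → #
    (3,8)@(7, 17): e=[-8,4,44] → ·
    (4,8)@(9, 17): e=[-20,0,60] → ·  [on edge]
    (0,9)@(1, 19): e=[32,4,4] → #
    (1,9)@(3, 19): e=[20,0,20] → ·  [on edge]
    (2,9)@(5, 19): e=[8,-4,36] → ·
    (0,10)@(1, 21): e=[36,-8,12] → ·
    (3,10)@(7, 21): e=[0,-20,60] → ·  [on edge]
  covered (4 px):
    · · · · · ·
    · · · · · ·
    · · · · · ·
    · · · · · ·
    · · · · · ·
    · · · · · ·
    · · · · · ·
    · # · · · ·
    · # # · · ·
    # · · · · ·
    · · · · · ·
    · · · · · ·
T1:
  2·area = 124  (B↔C swapped to make it positive)
  edge (10, 24)→(0, 17): d=(-10,-7) top-left  bias=+0
  edge (0, 17)→(2, 6): d=(2,-11) top-left  bias=+0
  edge (2, 6)→(10, 24): d=(8,18) right/bottom  bias=-1
    (1,4)@(3, 9): e=[101,17,6] → #
    (2,4)@(5, 9): e=[115,39,-30] → ·
    (1,5)@(3, 11): e=[81,21,22] → #
    (2,5)@(5, 11): e=[95,43,-14] → ·
    (0,6)@(1, 13): e=[47,3,74] → #
    (2,6)@(5, 13): e=[75,47,2] → #
    (3,6)@(7, 13): e=[89,69,-34] → ·
    (0,7)@(1, 15): e=[27,7,90] → #
    (3,7)@(7, 15): e=[69,73,-18] → ·
    (0,8)@(1, 17): e=[7,11,106] → #
    (3,8)@(7, 17): e=[49,77,-2] → ·
    (0,9)@(1, 19): e=[-13,15,122] → ·
  covered (16 px):
    · · · · · ·
    · · · · · ·
    · · · · · ·
    · · · · · ·
    · # · · · ·
    · # · · · ·
    # # # · · ·
    # # # · · ·
    # # # · · ·
    · # # # · ·
    · · · # · ·
    · · · · # ·

Z-buffer (winner per pixel, '.' = empty):
  . . . . . .
  . . . . . .
  . . . . . .
  . . . . . .
  . 1 . . . .
  . 1 . . . .
  1 1 1 . . .
  1 1 1 . . .
  1 1 1 . . .
  0 1 1 1 . .
  . . . 1 . .
  . . . . 1 .

Final: 1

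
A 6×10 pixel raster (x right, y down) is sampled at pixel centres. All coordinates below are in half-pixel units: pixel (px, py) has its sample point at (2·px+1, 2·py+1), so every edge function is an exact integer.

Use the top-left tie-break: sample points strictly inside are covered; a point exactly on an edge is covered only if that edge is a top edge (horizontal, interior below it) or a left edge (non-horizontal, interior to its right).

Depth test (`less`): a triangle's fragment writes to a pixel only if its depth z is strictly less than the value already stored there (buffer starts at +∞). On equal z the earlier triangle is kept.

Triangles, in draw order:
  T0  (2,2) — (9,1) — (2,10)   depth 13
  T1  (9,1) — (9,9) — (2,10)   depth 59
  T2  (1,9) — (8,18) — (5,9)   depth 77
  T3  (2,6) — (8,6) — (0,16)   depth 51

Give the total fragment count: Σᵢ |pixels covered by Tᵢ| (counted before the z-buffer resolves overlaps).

T0:
  2·area = 56
  edge (2, 2)→(9, 1): d=(7,-1) top-left  bias=+0
  edge (9, 1)→(2, 10): d=(-7,9) right/bottom  bias=-1
  edge (2, 10)→(2, 2): d=(0,-8) top-left  bias=+0
    (4,0)@(9, 1): e=[0,0,56] → ·  [on edge]
    (1,1)@(3, 3): e=[8,40,8] → █
    (2,1)@(5, 3): e=[10,22,24] → █
    (3,1)@(7, 3): e=[12,4,40] → █
    (4,1)@(9, 3): e=[14,-14,56] → ·
    (1,2)@(3, 5): e=[22,26,8] → █
    (3,2)@(7, 5): e=[26,-10,40] → ·
    (1,3)@(3, 7): e=[36,12,8] → █
    (2,3)@(5, 7): e=[38,-6,24] → ·
    (1,4)@(3, 9): e=[50,-2,8] → ·
  covered (6 px):
    · · · · · ·
    · █ █ █ · ·
    · █ █ · · ·
    · █ · · · ·
    · · · · · ·
    · · · · · ·
    · · · · · ·
    · · · · · ·
    · · · · · ·
    · · · · · ·
T1:
  2·area = 56
  edge (9, 1)→(9, 9): d=(0,8) right/bottom  bias=-1
  edge (9, 9)→(2, 10): d=(-7,1) right/bottom  bias=-1
  edge (2, 10)→(9, 1): d=(7,-9) top-left  bias=+0
    (4,0)@(9, 1): e=[0,56,0] → ·  [on edge]
    (4,1)@(9, 3): e=[0,42,14] → ·  [on edge]
    (3,2)@(7, 5): e=[16,30,10] → █
    (4,2)@(9, 5): e=[0,28,28] → ·  [on edge]
    (2,3)@(5, 7): e=[32,18,6] → █
    (4,3)@(9, 7): e=[0,14,42] → ·  [on edge]
    (1,4)@(3, 9): e=[48,6,2] → █
    (4,4)@(9, 9): e=[0,0,56] → ·  [on edge]
    (1,5)@(3, 11): e=[48,-8,16] → ·
    (2,5)@(5, 11): e=[32,-10,34] → ·
    (3,5)@(7, 11): e=[16,-12,52] → ·
    (4,5)@(9, 11): e=[0,-14,70] → ·  [on edge]
    (4,6)@(9, 13): e=[0,-28,84] → ·  [on edge]
    (4,7)@(9, 15): e=[0,-42,98] → ·  [on edge]
    (4,8)@(9, 17): e=[0,-56,112] → ·  [on edge]
    (4,9)@(9, 19): e=[0,-70,126] → ·  [on edge]
  covered (6 px):
    · · · · · ·
    · · · · · ·
    · · · █ · ·
    · · █ █ · ·
    · █ █ █ · ·
    · · · · · ·
    · · · · · ·
    · · · · · ·
    · · · · · ·
    · · · · · ·
T2:
  2·area = 36  (B↔C swapped to make it positive)
  edge (1, 9)→(5, 9): d=(4,0) top-left  bias=+0
  edge (5, 9)→(8, 18): d=(3,9) right/bottom  bias=-1
  edge (8, 18)→(1, 9): d=(-7,-9) top-left  bias=+0
    (1,1)@(3, 3): e=[-24,0,60] → ·  [on edge]
    (0,4)@(1, 9): e=[0,36,0] → █  [on edge]
    (1,4)@(3, 9): e=[0,18,18] → █  [on edge]
    (2,4)@(5, 9): e=[0,0,36] → ·  [on edge]
    (3,4)@(7, 9): e=[0,-18,54] → ·  [on edge]
    (4,4)@(9, 9): e=[0,-36,72] → ·  [on edge]
    (5,4)@(11, 9): e=[0,-54,90] → ·  [on edge]
    (0,5)@(1, 11): e=[8,42,-14] → ·
    (1,5)@(3, 11): e=[8,24,4] → █
    (2,5)@(5, 11): e=[8,6,22] → █
    (3,5)@(7, 11): e=[8,-12,40] → ·
    (1,6)@(3, 13): e=[16,30,-10] → ·
    (3,7)@(7, 15): e=[24,0,12] → ·  [on edge]
  covered (5 px):
    · · · · · ·
    · · · · · ·
    · · · · · ·
    · · · · · ·
    █ █ · · · ·
    · █ █ · · ·
    · · █ · · ·
    · · · · · ·
    · · · · · ·
    · · · · · ·
T3:
  2·area = 60
  edge (2, 6)→(8, 6): d=(6,0) top-left  bias=+0
  edge (8, 6)→(0, 16): d=(-8,10) right/bottom  bias=-1
  edge (0, 16)→(2, 6): d=(2,-10) top-left  bias=+0
    (1,0)@(3, 1): e=[-30,90,0] → ·  [on edge]
    (1,3)@(3, 7): e=[6,42,12] → █
    (2,3)@(5, 7): e=[6,22,32] → █
    (3,3)@(7, 7): e=[6,2,52] → █
    (4,3)@(9, 7): e=[6,-18,72] → ·
    (1,4)@(3, 9): e=[18,26,16] → █
    (3,4)@(7, 9): e=[18,-14,56] → ·
    (0,5)@(1, 11): e=[30,30,0] → █  [on edge]
    (2,5)@(5, 11): e=[30,-10,40] → ·
    (0,6)@(1, 13): e=[42,14,4] → █
    (1,6)@(3, 13): e=[42,-6,24] → ·
    (0,7)@(1, 15): e=[54,-2,8] → ·
  covered (8 px):
    · · · · · ·
    · · · · · ·
    · · · · · ·
    · █ █ █ · ·
    · █ █ · · ·
    █ █ · · · ·
    █ · · · · ·
    · · · · · ·
    · · · · · ·
    · · · · · ·

Result: 25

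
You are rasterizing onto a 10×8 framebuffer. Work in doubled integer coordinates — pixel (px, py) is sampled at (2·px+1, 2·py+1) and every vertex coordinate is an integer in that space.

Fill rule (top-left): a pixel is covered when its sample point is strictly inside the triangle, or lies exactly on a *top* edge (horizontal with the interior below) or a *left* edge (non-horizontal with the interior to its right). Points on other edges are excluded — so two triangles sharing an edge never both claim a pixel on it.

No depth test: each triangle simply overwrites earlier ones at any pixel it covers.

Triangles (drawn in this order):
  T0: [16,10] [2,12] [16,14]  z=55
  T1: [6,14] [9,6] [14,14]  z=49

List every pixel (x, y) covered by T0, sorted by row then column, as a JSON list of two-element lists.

T0:
  2·area = 56  (B↔C swapped to make it positive)
  edge (16, 10)→(16, 14): d=(0,4) right/bottom  bias=-1
  edge (16, 14)→(2, 12): d=(-14,-2) top-left  bias=+0
  edge (2, 12)→(16, 10): d=(14,-2) top-left  bias=+0
    (4,5)@(9, 11): e=[28,28,0] → #  [on edge]
    (5,5)@(11, 11): e=[20,32,4] → #
    (6,5)@(13, 11): e=[12,36,8] → #
    (7,5)@(15, 11): e=[4,40,12] → #
    (8,5)@(17, 11): e=[-4,44,16] → ·
    (4,6)@(9, 13): e=[28,0,28] → #  [on edge]
    (8,6)@(17, 13): e=[-4,16,44] → ·
    (4,7)@(9, 15): e=[28,-28,56] → ·
    (5,7)@(11, 15): e=[20,-24,60] → ·
    (6,7)@(13, 15): e=[12,-20,64] → ·
    (7,7)@(15, 15): e=[4,-16,68] → ·
  covered (8 px):
    · · · · · · · · · ·
    · · · · · · · · · ·
    · · · · · · · · · ·
    · · · · · · · · · ·
    · · · · · · · · · ·
    · · · · # # # # · ·
    · · · · # # # # · ·
    · · · · · · · · · ·
T1:
  2·area = 64
  edge (6, 14)→(9, 6): d=(3,-8) top-left  bias=+0
  edge (9, 6)→(14, 14): d=(5,8) right/bottom  bias=-1
  edge (14, 14)→(6, 14): d=(-8,0) right/bottom  bias=-1
    (4,3)@(9, 7): e=[3,5,56] → #
    (5,3)@(11, 7): e=[19,-11,56] → ·
    (4,4)@(9, 9): e=[9,15,40] → #
    (5,4)@(11, 9): e=[25,-1,40] → ·
    (4,5)@(9, 11): e=[15,25,24] → #
    (5,5)@(11, 11): e=[31,9,24] → #
    (6,5)@(13, 11): e=[47,-7,24] → ·
    (3,6)@(7, 13): e=[5,51,8] → #
    (6,6)@(13, 13): e=[53,3,8] → #
    (7,6)@(15, 13): e=[69,-13,8] → ·
    (3,7)@(7, 15): e=[11,61,-8] → ·
    (4,7)@(9, 15): e=[27,45,-8] → ·
  covered (8 px):
    · · · · · · · · · ·
    · · · · · · · · · ·
    · · · · · · · · · ·
    · · · · # · · · · ·
    · · · · # · · · · ·
    · · · · # # · · · ·
    · · · # # # # · · ·
    · · · · · · · · · ·

Final: [[4,5],[5,5],[6,5],[7,5],[4,6],[5,6],[6,6],[7,6]]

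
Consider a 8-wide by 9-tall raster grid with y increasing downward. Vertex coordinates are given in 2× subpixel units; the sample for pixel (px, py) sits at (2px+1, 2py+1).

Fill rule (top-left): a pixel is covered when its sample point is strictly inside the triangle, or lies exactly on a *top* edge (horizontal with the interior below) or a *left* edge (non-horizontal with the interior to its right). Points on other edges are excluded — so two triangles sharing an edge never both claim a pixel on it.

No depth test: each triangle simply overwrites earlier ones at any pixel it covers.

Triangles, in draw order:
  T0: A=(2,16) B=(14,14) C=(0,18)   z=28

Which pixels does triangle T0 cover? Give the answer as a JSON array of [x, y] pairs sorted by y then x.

T0:
  2·area = 20
  edge (2, 16)→(14, 14): d=(12,-2) top-left  bias=+0
  edge (14, 14)→(0, 18): d=(-14,4) right/bottom  bias=-1
  edge (0, 18)→(2, 16): d=(2,-2) top-left  bias=+0
    (7,1)@(15, 3): e=[-130,150,0] → ·  [on edge]
    (6,2)@(13, 5): e=[-110,130,0] → ·  [on edge]
    (5,3)@(11, 7): e=[-90,110,0] → ·  [on edge]
    (4,4)@(9, 9): e=[-70,90,0] → ·  [on edge]
    (3,5)@(7, 11): e=[-50,70,0] → ·  [on edge]
    (2,6)@(5, 13): e=[-30,50,0] → ·  [on edge]
    (1,7)@(3, 15): e=[-10,30,0] → ·  [on edge]
    (4,7)@(9, 15): e=[2,6,12] → █
    (5,7)@(11, 15): e=[6,-2,16] → ·
    (0,8)@(1, 17): e=[10,10,0] → █  [on edge]
    (1,8)@(3, 17): e=[14,2,4] → █
    (2,8)@(5, 17): e=[18,-6,8] → ·
  covered (3 px):
    · · · · · · · ·
    · · · · · · · ·
    · · · · · · · ·
    · · · · · · · ·
    · · · · · · · ·
    · · · · · · · ·
    · · · · · · · ·
    · · · · █ · · ·
    █ █ · · · · · ·

Final: [[4,7],[0,8],[1,8]]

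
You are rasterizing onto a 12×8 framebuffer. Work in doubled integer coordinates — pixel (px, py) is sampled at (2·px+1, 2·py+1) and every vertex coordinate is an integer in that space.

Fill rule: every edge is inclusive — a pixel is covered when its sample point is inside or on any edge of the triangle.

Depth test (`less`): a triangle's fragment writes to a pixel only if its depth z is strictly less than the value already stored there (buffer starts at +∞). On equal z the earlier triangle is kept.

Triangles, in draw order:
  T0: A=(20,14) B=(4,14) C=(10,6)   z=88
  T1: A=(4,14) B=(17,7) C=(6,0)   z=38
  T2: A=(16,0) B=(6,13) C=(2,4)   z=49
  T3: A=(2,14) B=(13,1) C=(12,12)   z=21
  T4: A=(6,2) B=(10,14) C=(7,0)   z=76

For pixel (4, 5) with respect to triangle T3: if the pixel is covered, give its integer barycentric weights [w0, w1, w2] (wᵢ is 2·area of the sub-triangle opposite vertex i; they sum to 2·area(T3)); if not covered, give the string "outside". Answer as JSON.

T0:
  2·area = 128
  edge (20, 14)→(4, 14): d=(-16,0) inclusive
  edge (4, 14)→(10, 6): d=(6,-8) inclusive
  edge (10, 6)→(20, 14): d=(10,8) inclusive
    (5,3)@(11, 7): e=[112,14,2] → X
    (6,3)@(13, 7): e=[112,30,-14] → .
    (4,4)@(9, 9): e=[80,10,38] → X
    (6,4)@(13, 9): e=[80,42,6] → X
    (7,4)@(15, 9): e=[80,58,-10] → .
    (3,5)@(7, 11): e=[48,6,74] → X
    (7,5)@(15, 11): e=[48,70,10] → X
    (8,5)@(17, 11): e=[48,86,-6] → .
    (2,6)@(5, 13): e=[16,2,110] → X
    (8,6)@(17, 13): e=[16,98,14] → X
    (9,6)@(19, 13): e=[16,114,-2] → .
    (2,7)@(5, 15): e=[-16,14,130] → .
  covered (16 px):
    . . . . . . . . . . . .
    . . . . . . . . . . . .
    . . . . . . . . . . . .
    . . . . . X . . . . . .
    . . . . X X X . . . . .
    . . . X X X X X . . . .
    . . X X X X X X X . . .
    . . . . . . . . . . . .
T1:
  2·area = 168  (B↔C swapped to make it positive)
  edge (4, 14)→(6, 0): d=(2,-14) inclusive
  edge (6, 0)→(17, 7): d=(11,7) inclusive
  edge (17, 7)→(4, 14): d=(-13,7) inclusive
    (3,0)@(7, 1): e=[16,4,148] → X
    (4,0)@(9, 1): e=[44,-10,134] → .
    (3,1)@(7, 3): e=[20,26,122] → X
    (4,1)@(9, 3): e=[48,12,108] → X
    (5,1)@(11, 3): e=[76,-2,94] → .
    (3,2)@(7, 5): e=[24,48,96] → X
    (5,2)@(11, 5): e=[80,20,68] → X
    (6,2)@(13, 5): e=[108,6,54] → X
    (7,2)@(15, 5): e=[136,-8,40] → .
    (2,3)@(5, 7): e=[0,84,84] → X  [on edge]
    (7,3)@(15, 7): e=[140,14,14] → X
    (8,3)@(17, 7): e=[168,0,0] → X  [on edge]
  covered (23 px):
    . . . X . . . . . . . .
    . . . X X . . . . . . .
    . . . X X X X . . . . .
    . . X X X X X X X . . .
    . . X X X X X . . . . .
    . . X X X . . . . . . .
    . . X . . . . . . . . .
    . . . . . . . . . . . .
T2:
  2·area = 142
  edge (16, 0)→(6, 13): d=(-10,13) inclusive
  edge (6, 13)→(2, 4): d=(-4,-9) inclusive
  edge (2, 4)→(16, 0): d=(14,-4) inclusive
    (6,0)@(13, 1): e=[29,111,2] → X
    (7,0)@(15, 1): e=[3,129,10] → X
    (8,0)@(17, 1): e=[-23,147,18] → .
    (3,1)@(7, 3): e=[87,49,6] → X
    (4,1)@(9, 3): e=[61,67,14] → X
    (5,1)@(11, 3): e=[35,85,22] → X
    (7,1)@(15, 3): e=[-17,121,38] → .
    (1,2)@(3, 5): e=[119,5,18] → X
    (2,2)@(5, 5): e=[93,23,26] → X
    (6,2)@(13, 5): e=[-11,95,58] → .
    (1,3)@(3, 7): e=[99,-3,46] → .
    (2,3)@(5, 7): e=[73,15,54] → X
  covered (18 px):
    . . . . . . X X . . . .
    . . . X X X X . . . . .
    . X X X X X . . . . . .
    . . X X X . . . . . . .
    . . X X X . . . . . . .
    . . . X . . . . . . . .
    . . . . . . . . . . . .
    . . . . . . . . . . . .
T3:
  2·area = 108
  edge (2, 14)→(13, 1): d=(11,-13) inclusive
  edge (13, 1)→(12, 12): d=(-1,11) inclusive
  edge (12, 12)→(2, 14): d=(-10,2) inclusive
    (6,0)@(13, 1): e=[0,0,108] → X  [on edge]
    (7,0)@(15, 1): e=[26,-22,104] → .
    (6,1)@(13, 3): e=[22,-2,88] → .
    (5,2)@(11, 5): e=[18,18,72] → X
    (6,2)@(13, 5): e=[44,-4,68] → .
    (4,3)@(9, 7): e=[14,38,56] → X
    (6,3)@(13, 7): e=[66,-6,48] → .
    (3,4)@(7, 9): e=[10,58,40] → X
    (6,4)@(13, 9): e=[88,-8,28] → .
    (2,5)@(5, 11): e=[6,78,24] → X
    (6,5)@(13, 11): e=[110,-10,8] → .
    (8,5)@(17, 11): e=[162,-54,0] → .  [on edge]
    (3,6)@(7, 13): e=[54,54,0] → X  [on edge]
  covered (14 px):
    . . . . . . X . . . . .
    . . . . . . . . . . . .
    . . . . . X . . . . . .
    . . . . X X . . . . . .
    . . . X X X . . . . . .
    . . X X X X . . . . . .
    . X X X . . . . . . . .
    . . . . . . . . . . . .
T4:
  2·area = 20  (B↔C swapped to make it positive)
  edge (6, 2)→(7, 0): d=(1,-2) inclusive
  edge (7, 0)→(10, 14): d=(3,14) inclusive
  edge (10, 14)→(6, 2): d=(-4,-12) inclusive
    (3,0)@(7, 1): e=[1,3,16] → X
    (4,0)@(9, 1): e=[5,-25,40] → .
    (3,1)@(7, 3): e=[3,9,8] → X
    (4,1)@(9, 3): e=[7,-19,32] → .
    (3,2)@(7, 5): e=[5,15,0] → X  [on edge]
    (4,2)@(9, 5): e=[9,-13,24] → .
    (3,3)@(7, 7): e=[7,21,-8] → .
    (4,5)@(9, 11): e=[15,5,0] → X  [on edge]
    (5,5)@(11, 11): e=[19,-23,24] → .
    (4,6)@(9, 13): e=[17,11,-8] → .
  covered (4 px):
    . . . X . . . . . . . .
    . . . X . . . . . . . .
    . . . X . . . . . . . .
    . . . . . . . . . . . .
    . . . . . . . . . . . .
    . . . . X . . . . . . .
    . . . . . . . . . . . .
    . . . . . . . . . . . .

Final: [34,16,58]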